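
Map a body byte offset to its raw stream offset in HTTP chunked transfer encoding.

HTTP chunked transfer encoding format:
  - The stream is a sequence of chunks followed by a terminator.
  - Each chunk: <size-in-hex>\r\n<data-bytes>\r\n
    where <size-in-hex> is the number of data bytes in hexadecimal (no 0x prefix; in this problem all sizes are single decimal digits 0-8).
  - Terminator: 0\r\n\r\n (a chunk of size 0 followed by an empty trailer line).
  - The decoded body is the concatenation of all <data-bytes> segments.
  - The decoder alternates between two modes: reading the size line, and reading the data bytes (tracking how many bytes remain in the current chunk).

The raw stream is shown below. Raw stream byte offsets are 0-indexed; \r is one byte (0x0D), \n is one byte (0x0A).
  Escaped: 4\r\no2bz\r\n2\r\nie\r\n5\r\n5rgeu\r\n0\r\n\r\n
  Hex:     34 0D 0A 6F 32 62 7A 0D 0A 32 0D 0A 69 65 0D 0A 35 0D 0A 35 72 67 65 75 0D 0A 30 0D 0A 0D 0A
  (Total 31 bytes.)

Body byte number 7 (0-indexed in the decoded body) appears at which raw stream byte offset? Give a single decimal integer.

Answer: 20

Derivation:
Chunk 1: stream[0..1]='4' size=0x4=4, data at stream[3..7]='o2bz' -> body[0..4], body so far='o2bz'
Chunk 2: stream[9..10]='2' size=0x2=2, data at stream[12..14]='ie' -> body[4..6], body so far='o2bzie'
Chunk 3: stream[16..17]='5' size=0x5=5, data at stream[19..24]='5rgeu' -> body[6..11], body so far='o2bzie5rgeu'
Chunk 4: stream[26..27]='0' size=0 (terminator). Final body='o2bzie5rgeu' (11 bytes)
Body byte 7 at stream offset 20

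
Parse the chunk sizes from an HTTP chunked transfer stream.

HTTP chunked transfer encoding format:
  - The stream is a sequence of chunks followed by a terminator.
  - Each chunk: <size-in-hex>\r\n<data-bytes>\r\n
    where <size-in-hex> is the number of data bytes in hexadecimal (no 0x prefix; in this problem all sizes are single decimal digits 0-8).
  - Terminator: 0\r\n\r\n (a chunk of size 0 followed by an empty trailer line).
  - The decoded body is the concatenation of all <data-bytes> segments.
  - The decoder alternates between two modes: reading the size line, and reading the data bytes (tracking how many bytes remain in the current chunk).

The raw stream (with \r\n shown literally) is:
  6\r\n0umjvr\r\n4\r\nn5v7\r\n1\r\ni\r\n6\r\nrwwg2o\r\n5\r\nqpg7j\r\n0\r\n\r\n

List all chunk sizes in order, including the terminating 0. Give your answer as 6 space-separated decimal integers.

Answer: 6 4 1 6 5 0

Derivation:
Chunk 1: stream[0..1]='6' size=0x6=6, data at stream[3..9]='0umjvr' -> body[0..6], body so far='0umjvr'
Chunk 2: stream[11..12]='4' size=0x4=4, data at stream[14..18]='n5v7' -> body[6..10], body so far='0umjvrn5v7'
Chunk 3: stream[20..21]='1' size=0x1=1, data at stream[23..24]='i' -> body[10..11], body so far='0umjvrn5v7i'
Chunk 4: stream[26..27]='6' size=0x6=6, data at stream[29..35]='rwwg2o' -> body[11..17], body so far='0umjvrn5v7irwwg2o'
Chunk 5: stream[37..38]='5' size=0x5=5, data at stream[40..45]='qpg7j' -> body[17..22], body so far='0umjvrn5v7irwwg2oqpg7j'
Chunk 6: stream[47..48]='0' size=0 (terminator). Final body='0umjvrn5v7irwwg2oqpg7j' (22 bytes)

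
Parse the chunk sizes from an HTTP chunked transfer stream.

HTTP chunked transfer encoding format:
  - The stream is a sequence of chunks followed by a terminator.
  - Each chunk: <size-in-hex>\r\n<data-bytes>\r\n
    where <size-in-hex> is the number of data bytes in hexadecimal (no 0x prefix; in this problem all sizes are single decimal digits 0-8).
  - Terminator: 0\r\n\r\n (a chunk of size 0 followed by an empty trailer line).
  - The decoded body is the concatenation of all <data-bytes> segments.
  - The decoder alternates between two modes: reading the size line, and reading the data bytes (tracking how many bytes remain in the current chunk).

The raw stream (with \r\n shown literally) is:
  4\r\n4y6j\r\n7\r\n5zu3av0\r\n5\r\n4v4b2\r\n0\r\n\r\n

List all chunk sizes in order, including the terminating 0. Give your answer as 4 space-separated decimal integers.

Chunk 1: stream[0..1]='4' size=0x4=4, data at stream[3..7]='4y6j' -> body[0..4], body so far='4y6j'
Chunk 2: stream[9..10]='7' size=0x7=7, data at stream[12..19]='5zu3av0' -> body[4..11], body so far='4y6j5zu3av0'
Chunk 3: stream[21..22]='5' size=0x5=5, data at stream[24..29]='4v4b2' -> body[11..16], body so far='4y6j5zu3av04v4b2'
Chunk 4: stream[31..32]='0' size=0 (terminator). Final body='4y6j5zu3av04v4b2' (16 bytes)

Answer: 4 7 5 0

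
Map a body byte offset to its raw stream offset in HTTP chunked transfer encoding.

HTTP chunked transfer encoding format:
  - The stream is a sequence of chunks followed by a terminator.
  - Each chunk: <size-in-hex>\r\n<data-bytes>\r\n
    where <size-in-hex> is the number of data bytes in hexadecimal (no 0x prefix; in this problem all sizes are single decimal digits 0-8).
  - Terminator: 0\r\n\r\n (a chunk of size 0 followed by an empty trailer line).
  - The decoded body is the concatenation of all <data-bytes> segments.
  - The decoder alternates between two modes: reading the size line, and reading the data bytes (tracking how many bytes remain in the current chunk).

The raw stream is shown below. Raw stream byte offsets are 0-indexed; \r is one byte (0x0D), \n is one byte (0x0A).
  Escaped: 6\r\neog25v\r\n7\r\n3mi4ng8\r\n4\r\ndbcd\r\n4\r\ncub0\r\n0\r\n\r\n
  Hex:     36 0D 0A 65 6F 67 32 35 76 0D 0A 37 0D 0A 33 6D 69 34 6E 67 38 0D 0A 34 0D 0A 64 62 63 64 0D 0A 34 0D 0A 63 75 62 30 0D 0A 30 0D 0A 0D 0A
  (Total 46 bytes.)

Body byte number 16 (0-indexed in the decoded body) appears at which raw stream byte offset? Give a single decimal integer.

Chunk 1: stream[0..1]='6' size=0x6=6, data at stream[3..9]='eog25v' -> body[0..6], body so far='eog25v'
Chunk 2: stream[11..12]='7' size=0x7=7, data at stream[14..21]='3mi4ng8' -> body[6..13], body so far='eog25v3mi4ng8'
Chunk 3: stream[23..24]='4' size=0x4=4, data at stream[26..30]='dbcd' -> body[13..17], body so far='eog25v3mi4ng8dbcd'
Chunk 4: stream[32..33]='4' size=0x4=4, data at stream[35..39]='cub0' -> body[17..21], body so far='eog25v3mi4ng8dbcdcub0'
Chunk 5: stream[41..42]='0' size=0 (terminator). Final body='eog25v3mi4ng8dbcdcub0' (21 bytes)
Body byte 16 at stream offset 29

Answer: 29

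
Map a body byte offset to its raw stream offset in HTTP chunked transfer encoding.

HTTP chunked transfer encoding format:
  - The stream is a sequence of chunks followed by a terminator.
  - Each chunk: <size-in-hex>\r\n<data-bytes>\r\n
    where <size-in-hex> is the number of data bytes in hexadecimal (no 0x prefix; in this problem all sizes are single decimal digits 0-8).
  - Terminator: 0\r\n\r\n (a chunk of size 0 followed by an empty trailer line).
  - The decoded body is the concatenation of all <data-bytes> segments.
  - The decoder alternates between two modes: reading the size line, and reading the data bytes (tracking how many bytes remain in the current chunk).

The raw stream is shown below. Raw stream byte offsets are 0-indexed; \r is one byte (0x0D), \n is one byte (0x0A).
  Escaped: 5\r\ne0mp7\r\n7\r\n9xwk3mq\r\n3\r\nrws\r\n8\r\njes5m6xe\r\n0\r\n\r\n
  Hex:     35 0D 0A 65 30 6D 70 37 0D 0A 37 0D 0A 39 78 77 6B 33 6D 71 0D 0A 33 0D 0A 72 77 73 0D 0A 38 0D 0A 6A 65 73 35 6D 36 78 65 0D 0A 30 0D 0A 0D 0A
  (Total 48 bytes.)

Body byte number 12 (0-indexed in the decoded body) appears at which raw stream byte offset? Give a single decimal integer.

Answer: 25

Derivation:
Chunk 1: stream[0..1]='5' size=0x5=5, data at stream[3..8]='e0mp7' -> body[0..5], body so far='e0mp7'
Chunk 2: stream[10..11]='7' size=0x7=7, data at stream[13..20]='9xwk3mq' -> body[5..12], body so far='e0mp79xwk3mq'
Chunk 3: stream[22..23]='3' size=0x3=3, data at stream[25..28]='rws' -> body[12..15], body so far='e0mp79xwk3mqrws'
Chunk 4: stream[30..31]='8' size=0x8=8, data at stream[33..41]='jes5m6xe' -> body[15..23], body so far='e0mp79xwk3mqrwsjes5m6xe'
Chunk 5: stream[43..44]='0' size=0 (terminator). Final body='e0mp79xwk3mqrwsjes5m6xe' (23 bytes)
Body byte 12 at stream offset 25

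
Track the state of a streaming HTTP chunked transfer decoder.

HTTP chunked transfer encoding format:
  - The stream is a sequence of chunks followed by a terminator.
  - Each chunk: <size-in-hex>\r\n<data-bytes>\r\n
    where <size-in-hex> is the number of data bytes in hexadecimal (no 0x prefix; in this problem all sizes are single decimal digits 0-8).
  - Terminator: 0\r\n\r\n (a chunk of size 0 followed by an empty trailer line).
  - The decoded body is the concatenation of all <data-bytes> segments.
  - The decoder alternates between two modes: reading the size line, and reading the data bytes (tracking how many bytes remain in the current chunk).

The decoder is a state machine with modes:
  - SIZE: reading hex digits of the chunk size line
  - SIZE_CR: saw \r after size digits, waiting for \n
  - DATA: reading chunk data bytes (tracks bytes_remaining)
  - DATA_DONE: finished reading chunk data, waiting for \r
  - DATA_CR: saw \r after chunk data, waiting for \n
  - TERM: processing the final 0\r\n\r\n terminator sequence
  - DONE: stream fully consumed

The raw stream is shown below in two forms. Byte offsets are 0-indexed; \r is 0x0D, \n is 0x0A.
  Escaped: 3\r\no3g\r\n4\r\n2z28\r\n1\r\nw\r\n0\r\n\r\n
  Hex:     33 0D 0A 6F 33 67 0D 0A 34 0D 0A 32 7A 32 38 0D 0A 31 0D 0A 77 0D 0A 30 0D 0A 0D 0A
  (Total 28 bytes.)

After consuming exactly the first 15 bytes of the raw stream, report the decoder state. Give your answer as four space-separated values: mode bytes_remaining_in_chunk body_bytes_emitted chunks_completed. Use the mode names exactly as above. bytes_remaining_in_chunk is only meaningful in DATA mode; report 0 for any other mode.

Byte 0 = '3': mode=SIZE remaining=0 emitted=0 chunks_done=0
Byte 1 = 0x0D: mode=SIZE_CR remaining=0 emitted=0 chunks_done=0
Byte 2 = 0x0A: mode=DATA remaining=3 emitted=0 chunks_done=0
Byte 3 = 'o': mode=DATA remaining=2 emitted=1 chunks_done=0
Byte 4 = '3': mode=DATA remaining=1 emitted=2 chunks_done=0
Byte 5 = 'g': mode=DATA_DONE remaining=0 emitted=3 chunks_done=0
Byte 6 = 0x0D: mode=DATA_CR remaining=0 emitted=3 chunks_done=0
Byte 7 = 0x0A: mode=SIZE remaining=0 emitted=3 chunks_done=1
Byte 8 = '4': mode=SIZE remaining=0 emitted=3 chunks_done=1
Byte 9 = 0x0D: mode=SIZE_CR remaining=0 emitted=3 chunks_done=1
Byte 10 = 0x0A: mode=DATA remaining=4 emitted=3 chunks_done=1
Byte 11 = '2': mode=DATA remaining=3 emitted=4 chunks_done=1
Byte 12 = 'z': mode=DATA remaining=2 emitted=5 chunks_done=1
Byte 13 = '2': mode=DATA remaining=1 emitted=6 chunks_done=1
Byte 14 = '8': mode=DATA_DONE remaining=0 emitted=7 chunks_done=1

Answer: DATA_DONE 0 7 1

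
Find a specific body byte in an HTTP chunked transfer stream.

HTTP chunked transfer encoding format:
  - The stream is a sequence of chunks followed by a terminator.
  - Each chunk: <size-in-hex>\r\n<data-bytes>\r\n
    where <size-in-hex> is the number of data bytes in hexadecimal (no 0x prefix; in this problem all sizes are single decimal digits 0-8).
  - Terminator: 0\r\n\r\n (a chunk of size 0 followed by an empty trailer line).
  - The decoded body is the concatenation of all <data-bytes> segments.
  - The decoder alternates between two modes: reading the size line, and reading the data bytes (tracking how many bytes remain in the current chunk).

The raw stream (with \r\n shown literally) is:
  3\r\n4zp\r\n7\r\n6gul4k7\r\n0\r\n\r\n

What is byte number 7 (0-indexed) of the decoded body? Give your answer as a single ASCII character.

Chunk 1: stream[0..1]='3' size=0x3=3, data at stream[3..6]='4zp' -> body[0..3], body so far='4zp'
Chunk 2: stream[8..9]='7' size=0x7=7, data at stream[11..18]='6gul4k7' -> body[3..10], body so far='4zp6gul4k7'
Chunk 3: stream[20..21]='0' size=0 (terminator). Final body='4zp6gul4k7' (10 bytes)
Body byte 7 = '4'

Answer: 4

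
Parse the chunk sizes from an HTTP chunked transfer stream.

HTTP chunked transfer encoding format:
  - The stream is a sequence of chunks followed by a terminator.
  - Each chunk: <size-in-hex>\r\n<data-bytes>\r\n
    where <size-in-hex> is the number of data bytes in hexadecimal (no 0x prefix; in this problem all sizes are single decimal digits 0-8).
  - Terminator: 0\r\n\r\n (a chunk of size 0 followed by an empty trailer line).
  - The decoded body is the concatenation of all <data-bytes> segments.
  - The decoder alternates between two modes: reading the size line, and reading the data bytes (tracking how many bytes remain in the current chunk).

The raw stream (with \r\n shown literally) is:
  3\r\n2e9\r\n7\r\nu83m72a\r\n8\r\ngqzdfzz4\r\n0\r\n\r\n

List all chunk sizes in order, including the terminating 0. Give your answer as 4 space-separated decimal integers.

Chunk 1: stream[0..1]='3' size=0x3=3, data at stream[3..6]='2e9' -> body[0..3], body so far='2e9'
Chunk 2: stream[8..9]='7' size=0x7=7, data at stream[11..18]='u83m72a' -> body[3..10], body so far='2e9u83m72a'
Chunk 3: stream[20..21]='8' size=0x8=8, data at stream[23..31]='gqzdfzz4' -> body[10..18], body so far='2e9u83m72agqzdfzz4'
Chunk 4: stream[33..34]='0' size=0 (terminator). Final body='2e9u83m72agqzdfzz4' (18 bytes)

Answer: 3 7 8 0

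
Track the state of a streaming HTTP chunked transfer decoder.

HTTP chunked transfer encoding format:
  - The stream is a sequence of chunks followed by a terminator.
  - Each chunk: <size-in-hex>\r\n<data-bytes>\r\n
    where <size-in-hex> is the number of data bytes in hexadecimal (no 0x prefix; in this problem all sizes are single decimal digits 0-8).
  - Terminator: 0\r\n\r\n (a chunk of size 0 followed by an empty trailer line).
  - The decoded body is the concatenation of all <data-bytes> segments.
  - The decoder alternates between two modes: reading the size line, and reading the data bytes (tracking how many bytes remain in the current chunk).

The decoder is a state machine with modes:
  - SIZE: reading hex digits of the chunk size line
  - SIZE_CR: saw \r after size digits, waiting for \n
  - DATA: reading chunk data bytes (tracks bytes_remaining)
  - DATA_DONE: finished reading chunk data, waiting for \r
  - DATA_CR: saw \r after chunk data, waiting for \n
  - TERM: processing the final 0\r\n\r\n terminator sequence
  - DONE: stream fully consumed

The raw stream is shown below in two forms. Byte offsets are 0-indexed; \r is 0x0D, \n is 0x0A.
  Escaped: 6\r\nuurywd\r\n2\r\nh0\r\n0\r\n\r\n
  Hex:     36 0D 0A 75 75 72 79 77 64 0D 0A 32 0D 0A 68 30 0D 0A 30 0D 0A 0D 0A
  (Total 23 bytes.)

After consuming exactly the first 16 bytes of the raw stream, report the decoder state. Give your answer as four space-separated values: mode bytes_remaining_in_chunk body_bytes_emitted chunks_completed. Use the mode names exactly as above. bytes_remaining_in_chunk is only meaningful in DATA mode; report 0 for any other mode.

Byte 0 = '6': mode=SIZE remaining=0 emitted=0 chunks_done=0
Byte 1 = 0x0D: mode=SIZE_CR remaining=0 emitted=0 chunks_done=0
Byte 2 = 0x0A: mode=DATA remaining=6 emitted=0 chunks_done=0
Byte 3 = 'u': mode=DATA remaining=5 emitted=1 chunks_done=0
Byte 4 = 'u': mode=DATA remaining=4 emitted=2 chunks_done=0
Byte 5 = 'r': mode=DATA remaining=3 emitted=3 chunks_done=0
Byte 6 = 'y': mode=DATA remaining=2 emitted=4 chunks_done=0
Byte 7 = 'w': mode=DATA remaining=1 emitted=5 chunks_done=0
Byte 8 = 'd': mode=DATA_DONE remaining=0 emitted=6 chunks_done=0
Byte 9 = 0x0D: mode=DATA_CR remaining=0 emitted=6 chunks_done=0
Byte 10 = 0x0A: mode=SIZE remaining=0 emitted=6 chunks_done=1
Byte 11 = '2': mode=SIZE remaining=0 emitted=6 chunks_done=1
Byte 12 = 0x0D: mode=SIZE_CR remaining=0 emitted=6 chunks_done=1
Byte 13 = 0x0A: mode=DATA remaining=2 emitted=6 chunks_done=1
Byte 14 = 'h': mode=DATA remaining=1 emitted=7 chunks_done=1
Byte 15 = '0': mode=DATA_DONE remaining=0 emitted=8 chunks_done=1

Answer: DATA_DONE 0 8 1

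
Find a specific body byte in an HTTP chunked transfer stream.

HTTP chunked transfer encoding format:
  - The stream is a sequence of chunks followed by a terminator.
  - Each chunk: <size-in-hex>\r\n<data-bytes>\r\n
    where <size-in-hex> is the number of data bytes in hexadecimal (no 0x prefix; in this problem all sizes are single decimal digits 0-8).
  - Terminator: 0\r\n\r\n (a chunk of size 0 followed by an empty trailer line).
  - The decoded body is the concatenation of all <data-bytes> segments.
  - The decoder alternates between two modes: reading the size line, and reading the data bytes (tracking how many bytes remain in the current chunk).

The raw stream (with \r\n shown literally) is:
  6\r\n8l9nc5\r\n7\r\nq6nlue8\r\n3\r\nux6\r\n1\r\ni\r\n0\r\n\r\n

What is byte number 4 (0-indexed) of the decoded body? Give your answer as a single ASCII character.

Answer: c

Derivation:
Chunk 1: stream[0..1]='6' size=0x6=6, data at stream[3..9]='8l9nc5' -> body[0..6], body so far='8l9nc5'
Chunk 2: stream[11..12]='7' size=0x7=7, data at stream[14..21]='q6nlue8' -> body[6..13], body so far='8l9nc5q6nlue8'
Chunk 3: stream[23..24]='3' size=0x3=3, data at stream[26..29]='ux6' -> body[13..16], body so far='8l9nc5q6nlue8ux6'
Chunk 4: stream[31..32]='1' size=0x1=1, data at stream[34..35]='i' -> body[16..17], body so far='8l9nc5q6nlue8ux6i'
Chunk 5: stream[37..38]='0' size=0 (terminator). Final body='8l9nc5q6nlue8ux6i' (17 bytes)
Body byte 4 = 'c'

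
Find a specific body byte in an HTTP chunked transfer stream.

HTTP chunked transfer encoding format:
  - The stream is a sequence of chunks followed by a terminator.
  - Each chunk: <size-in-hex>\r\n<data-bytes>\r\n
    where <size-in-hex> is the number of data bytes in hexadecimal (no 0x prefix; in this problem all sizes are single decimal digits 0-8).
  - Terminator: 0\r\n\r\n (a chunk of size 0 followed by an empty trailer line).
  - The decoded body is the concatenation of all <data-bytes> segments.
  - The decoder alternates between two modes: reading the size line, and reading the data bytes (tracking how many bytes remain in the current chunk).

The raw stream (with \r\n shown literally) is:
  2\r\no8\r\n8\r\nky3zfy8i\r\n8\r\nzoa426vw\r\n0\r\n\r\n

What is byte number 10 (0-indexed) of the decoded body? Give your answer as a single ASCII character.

Answer: z

Derivation:
Chunk 1: stream[0..1]='2' size=0x2=2, data at stream[3..5]='o8' -> body[0..2], body so far='o8'
Chunk 2: stream[7..8]='8' size=0x8=8, data at stream[10..18]='ky3zfy8i' -> body[2..10], body so far='o8ky3zfy8i'
Chunk 3: stream[20..21]='8' size=0x8=8, data at stream[23..31]='zoa426vw' -> body[10..18], body so far='o8ky3zfy8izoa426vw'
Chunk 4: stream[33..34]='0' size=0 (terminator). Final body='o8ky3zfy8izoa426vw' (18 bytes)
Body byte 10 = 'z'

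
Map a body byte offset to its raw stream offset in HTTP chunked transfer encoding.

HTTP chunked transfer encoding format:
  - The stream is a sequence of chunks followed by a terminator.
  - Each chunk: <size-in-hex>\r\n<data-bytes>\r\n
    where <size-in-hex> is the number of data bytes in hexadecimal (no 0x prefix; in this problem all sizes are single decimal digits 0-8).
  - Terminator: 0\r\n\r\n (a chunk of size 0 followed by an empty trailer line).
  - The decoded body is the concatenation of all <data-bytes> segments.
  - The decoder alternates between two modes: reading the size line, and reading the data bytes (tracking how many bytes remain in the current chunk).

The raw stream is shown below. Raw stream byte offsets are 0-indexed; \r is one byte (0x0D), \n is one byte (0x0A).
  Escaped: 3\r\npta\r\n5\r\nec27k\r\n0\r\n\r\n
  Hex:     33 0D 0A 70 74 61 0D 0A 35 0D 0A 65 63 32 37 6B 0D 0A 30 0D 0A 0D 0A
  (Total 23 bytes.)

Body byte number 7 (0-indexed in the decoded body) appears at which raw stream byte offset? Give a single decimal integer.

Chunk 1: stream[0..1]='3' size=0x3=3, data at stream[3..6]='pta' -> body[0..3], body so far='pta'
Chunk 2: stream[8..9]='5' size=0x5=5, data at stream[11..16]='ec27k' -> body[3..8], body so far='ptaec27k'
Chunk 3: stream[18..19]='0' size=0 (terminator). Final body='ptaec27k' (8 bytes)
Body byte 7 at stream offset 15

Answer: 15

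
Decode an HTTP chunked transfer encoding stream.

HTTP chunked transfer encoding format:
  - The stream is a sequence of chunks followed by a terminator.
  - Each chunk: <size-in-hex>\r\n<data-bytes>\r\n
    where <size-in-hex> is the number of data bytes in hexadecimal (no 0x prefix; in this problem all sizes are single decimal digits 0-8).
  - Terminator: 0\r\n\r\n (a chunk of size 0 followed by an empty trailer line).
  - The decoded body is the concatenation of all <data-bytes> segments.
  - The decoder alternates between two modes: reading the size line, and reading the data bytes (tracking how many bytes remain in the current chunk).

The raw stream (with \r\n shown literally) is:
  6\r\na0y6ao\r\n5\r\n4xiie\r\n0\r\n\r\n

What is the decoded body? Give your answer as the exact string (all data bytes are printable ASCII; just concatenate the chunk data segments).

Answer: a0y6ao4xiie

Derivation:
Chunk 1: stream[0..1]='6' size=0x6=6, data at stream[3..9]='a0y6ao' -> body[0..6], body so far='a0y6ao'
Chunk 2: stream[11..12]='5' size=0x5=5, data at stream[14..19]='4xiie' -> body[6..11], body so far='a0y6ao4xiie'
Chunk 3: stream[21..22]='0' size=0 (terminator). Final body='a0y6ao4xiie' (11 bytes)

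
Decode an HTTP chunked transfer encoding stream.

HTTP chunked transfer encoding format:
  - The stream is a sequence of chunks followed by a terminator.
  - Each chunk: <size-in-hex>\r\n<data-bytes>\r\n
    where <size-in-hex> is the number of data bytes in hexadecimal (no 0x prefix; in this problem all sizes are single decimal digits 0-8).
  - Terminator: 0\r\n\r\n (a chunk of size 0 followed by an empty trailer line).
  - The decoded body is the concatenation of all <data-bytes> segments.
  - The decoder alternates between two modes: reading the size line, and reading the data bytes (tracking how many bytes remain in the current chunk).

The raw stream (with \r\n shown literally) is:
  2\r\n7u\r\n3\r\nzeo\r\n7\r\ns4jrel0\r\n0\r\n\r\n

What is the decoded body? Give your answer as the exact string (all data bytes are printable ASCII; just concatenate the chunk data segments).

Chunk 1: stream[0..1]='2' size=0x2=2, data at stream[3..5]='7u' -> body[0..2], body so far='7u'
Chunk 2: stream[7..8]='3' size=0x3=3, data at stream[10..13]='zeo' -> body[2..5], body so far='7uzeo'
Chunk 3: stream[15..16]='7' size=0x7=7, data at stream[18..25]='s4jrel0' -> body[5..12], body so far='7uzeos4jrel0'
Chunk 4: stream[27..28]='0' size=0 (terminator). Final body='7uzeos4jrel0' (12 bytes)

Answer: 7uzeos4jrel0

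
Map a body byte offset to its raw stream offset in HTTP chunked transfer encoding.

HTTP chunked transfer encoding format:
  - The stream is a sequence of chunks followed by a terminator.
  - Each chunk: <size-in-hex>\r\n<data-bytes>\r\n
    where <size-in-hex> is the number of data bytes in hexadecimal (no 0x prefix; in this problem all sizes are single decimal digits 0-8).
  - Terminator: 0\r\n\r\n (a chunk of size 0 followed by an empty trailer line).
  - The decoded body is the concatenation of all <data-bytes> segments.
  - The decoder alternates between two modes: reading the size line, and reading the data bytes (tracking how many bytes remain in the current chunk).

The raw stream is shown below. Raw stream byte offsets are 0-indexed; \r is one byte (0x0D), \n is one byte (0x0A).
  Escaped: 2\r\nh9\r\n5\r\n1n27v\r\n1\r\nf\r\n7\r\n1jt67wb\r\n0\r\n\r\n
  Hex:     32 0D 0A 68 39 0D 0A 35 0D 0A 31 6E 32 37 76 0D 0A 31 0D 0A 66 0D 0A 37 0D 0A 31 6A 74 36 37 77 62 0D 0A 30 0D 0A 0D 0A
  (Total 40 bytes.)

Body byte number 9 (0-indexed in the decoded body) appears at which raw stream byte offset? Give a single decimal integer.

Chunk 1: stream[0..1]='2' size=0x2=2, data at stream[3..5]='h9' -> body[0..2], body so far='h9'
Chunk 2: stream[7..8]='5' size=0x5=5, data at stream[10..15]='1n27v' -> body[2..7], body so far='h91n27v'
Chunk 3: stream[17..18]='1' size=0x1=1, data at stream[20..21]='f' -> body[7..8], body so far='h91n27vf'
Chunk 4: stream[23..24]='7' size=0x7=7, data at stream[26..33]='1jt67wb' -> body[8..15], body so far='h91n27vf1jt67wb'
Chunk 5: stream[35..36]='0' size=0 (terminator). Final body='h91n27vf1jt67wb' (15 bytes)
Body byte 9 at stream offset 27

Answer: 27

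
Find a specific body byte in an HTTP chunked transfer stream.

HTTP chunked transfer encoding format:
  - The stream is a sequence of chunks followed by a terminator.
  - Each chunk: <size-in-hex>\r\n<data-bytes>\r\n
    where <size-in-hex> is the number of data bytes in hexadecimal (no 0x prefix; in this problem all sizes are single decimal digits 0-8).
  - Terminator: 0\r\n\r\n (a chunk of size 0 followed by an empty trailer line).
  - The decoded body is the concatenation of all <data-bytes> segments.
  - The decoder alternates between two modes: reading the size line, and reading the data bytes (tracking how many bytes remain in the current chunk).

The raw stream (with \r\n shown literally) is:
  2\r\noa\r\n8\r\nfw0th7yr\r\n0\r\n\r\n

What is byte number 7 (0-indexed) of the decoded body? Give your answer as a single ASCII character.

Chunk 1: stream[0..1]='2' size=0x2=2, data at stream[3..5]='oa' -> body[0..2], body so far='oa'
Chunk 2: stream[7..8]='8' size=0x8=8, data at stream[10..18]='fw0th7yr' -> body[2..10], body so far='oafw0th7yr'
Chunk 3: stream[20..21]='0' size=0 (terminator). Final body='oafw0th7yr' (10 bytes)
Body byte 7 = '7'

Answer: 7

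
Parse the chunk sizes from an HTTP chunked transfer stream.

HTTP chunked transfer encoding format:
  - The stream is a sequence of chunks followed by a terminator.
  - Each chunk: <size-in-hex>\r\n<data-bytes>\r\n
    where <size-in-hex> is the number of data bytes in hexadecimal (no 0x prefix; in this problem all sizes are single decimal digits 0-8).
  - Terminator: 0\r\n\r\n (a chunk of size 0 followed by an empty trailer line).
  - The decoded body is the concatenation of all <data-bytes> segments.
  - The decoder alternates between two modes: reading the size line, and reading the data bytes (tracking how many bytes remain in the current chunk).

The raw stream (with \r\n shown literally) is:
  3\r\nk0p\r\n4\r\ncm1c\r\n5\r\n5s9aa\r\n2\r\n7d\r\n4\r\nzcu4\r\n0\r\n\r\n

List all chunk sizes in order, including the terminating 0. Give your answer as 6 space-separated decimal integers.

Chunk 1: stream[0..1]='3' size=0x3=3, data at stream[3..6]='k0p' -> body[0..3], body so far='k0p'
Chunk 2: stream[8..9]='4' size=0x4=4, data at stream[11..15]='cm1c' -> body[3..7], body so far='k0pcm1c'
Chunk 3: stream[17..18]='5' size=0x5=5, data at stream[20..25]='5s9aa' -> body[7..12], body so far='k0pcm1c5s9aa'
Chunk 4: stream[27..28]='2' size=0x2=2, data at stream[30..32]='7d' -> body[12..14], body so far='k0pcm1c5s9aa7d'
Chunk 5: stream[34..35]='4' size=0x4=4, data at stream[37..41]='zcu4' -> body[14..18], body so far='k0pcm1c5s9aa7dzcu4'
Chunk 6: stream[43..44]='0' size=0 (terminator). Final body='k0pcm1c5s9aa7dzcu4' (18 bytes)

Answer: 3 4 5 2 4 0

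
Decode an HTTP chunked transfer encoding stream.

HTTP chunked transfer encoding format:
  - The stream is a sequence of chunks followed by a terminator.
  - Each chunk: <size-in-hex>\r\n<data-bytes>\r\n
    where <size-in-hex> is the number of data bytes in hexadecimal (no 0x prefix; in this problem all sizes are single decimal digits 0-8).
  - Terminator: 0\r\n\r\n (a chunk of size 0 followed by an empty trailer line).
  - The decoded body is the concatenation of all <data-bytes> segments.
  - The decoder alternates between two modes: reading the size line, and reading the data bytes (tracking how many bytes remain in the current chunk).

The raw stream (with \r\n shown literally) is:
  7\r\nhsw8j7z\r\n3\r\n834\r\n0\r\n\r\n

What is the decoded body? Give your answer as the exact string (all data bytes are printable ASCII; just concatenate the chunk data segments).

Answer: hsw8j7z834

Derivation:
Chunk 1: stream[0..1]='7' size=0x7=7, data at stream[3..10]='hsw8j7z' -> body[0..7], body so far='hsw8j7z'
Chunk 2: stream[12..13]='3' size=0x3=3, data at stream[15..18]='834' -> body[7..10], body so far='hsw8j7z834'
Chunk 3: stream[20..21]='0' size=0 (terminator). Final body='hsw8j7z834' (10 bytes)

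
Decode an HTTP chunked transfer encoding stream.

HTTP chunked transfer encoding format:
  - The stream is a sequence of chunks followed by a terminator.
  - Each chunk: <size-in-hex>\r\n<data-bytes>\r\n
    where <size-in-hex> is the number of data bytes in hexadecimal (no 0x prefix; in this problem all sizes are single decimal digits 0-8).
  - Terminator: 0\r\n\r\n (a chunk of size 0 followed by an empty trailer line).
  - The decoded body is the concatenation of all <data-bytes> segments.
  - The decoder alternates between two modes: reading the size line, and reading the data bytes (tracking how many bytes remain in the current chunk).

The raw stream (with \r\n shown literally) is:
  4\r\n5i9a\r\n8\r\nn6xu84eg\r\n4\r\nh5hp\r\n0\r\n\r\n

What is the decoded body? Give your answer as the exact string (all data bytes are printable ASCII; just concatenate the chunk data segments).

Chunk 1: stream[0..1]='4' size=0x4=4, data at stream[3..7]='5i9a' -> body[0..4], body so far='5i9a'
Chunk 2: stream[9..10]='8' size=0x8=8, data at stream[12..20]='n6xu84eg' -> body[4..12], body so far='5i9an6xu84eg'
Chunk 3: stream[22..23]='4' size=0x4=4, data at stream[25..29]='h5hp' -> body[12..16], body so far='5i9an6xu84egh5hp'
Chunk 4: stream[31..32]='0' size=0 (terminator). Final body='5i9an6xu84egh5hp' (16 bytes)

Answer: 5i9an6xu84egh5hp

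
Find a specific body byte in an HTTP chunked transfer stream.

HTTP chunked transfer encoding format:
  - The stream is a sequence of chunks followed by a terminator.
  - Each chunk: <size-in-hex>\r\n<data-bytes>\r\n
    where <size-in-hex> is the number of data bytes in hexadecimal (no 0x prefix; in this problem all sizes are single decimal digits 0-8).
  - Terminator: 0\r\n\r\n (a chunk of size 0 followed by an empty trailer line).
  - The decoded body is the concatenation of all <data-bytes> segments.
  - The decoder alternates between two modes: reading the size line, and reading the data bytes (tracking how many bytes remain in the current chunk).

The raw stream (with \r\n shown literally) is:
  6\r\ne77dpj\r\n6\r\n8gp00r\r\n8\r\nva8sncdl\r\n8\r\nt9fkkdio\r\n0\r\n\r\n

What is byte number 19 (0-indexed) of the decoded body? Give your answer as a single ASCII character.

Chunk 1: stream[0..1]='6' size=0x6=6, data at stream[3..9]='e77dpj' -> body[0..6], body so far='e77dpj'
Chunk 2: stream[11..12]='6' size=0x6=6, data at stream[14..20]='8gp00r' -> body[6..12], body so far='e77dpj8gp00r'
Chunk 3: stream[22..23]='8' size=0x8=8, data at stream[25..33]='va8sncdl' -> body[12..20], body so far='e77dpj8gp00rva8sncdl'
Chunk 4: stream[35..36]='8' size=0x8=8, data at stream[38..46]='t9fkkdio' -> body[20..28], body so far='e77dpj8gp00rva8sncdlt9fkkdio'
Chunk 5: stream[48..49]='0' size=0 (terminator). Final body='e77dpj8gp00rva8sncdlt9fkkdio' (28 bytes)
Body byte 19 = 'l'

Answer: l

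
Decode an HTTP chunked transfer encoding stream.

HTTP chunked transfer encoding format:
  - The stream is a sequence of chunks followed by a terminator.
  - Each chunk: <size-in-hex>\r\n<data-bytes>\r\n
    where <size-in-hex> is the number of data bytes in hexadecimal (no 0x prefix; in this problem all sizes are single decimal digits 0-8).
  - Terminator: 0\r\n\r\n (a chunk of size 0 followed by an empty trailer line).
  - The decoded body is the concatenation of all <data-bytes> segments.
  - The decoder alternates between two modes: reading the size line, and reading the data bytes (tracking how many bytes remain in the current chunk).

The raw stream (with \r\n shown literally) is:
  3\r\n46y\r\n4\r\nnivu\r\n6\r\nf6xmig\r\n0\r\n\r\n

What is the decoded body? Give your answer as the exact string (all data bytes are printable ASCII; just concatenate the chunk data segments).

Chunk 1: stream[0..1]='3' size=0x3=3, data at stream[3..6]='46y' -> body[0..3], body so far='46y'
Chunk 2: stream[8..9]='4' size=0x4=4, data at stream[11..15]='nivu' -> body[3..7], body so far='46ynivu'
Chunk 3: stream[17..18]='6' size=0x6=6, data at stream[20..26]='f6xmig' -> body[7..13], body so far='46ynivuf6xmig'
Chunk 4: stream[28..29]='0' size=0 (terminator). Final body='46ynivuf6xmig' (13 bytes)

Answer: 46ynivuf6xmig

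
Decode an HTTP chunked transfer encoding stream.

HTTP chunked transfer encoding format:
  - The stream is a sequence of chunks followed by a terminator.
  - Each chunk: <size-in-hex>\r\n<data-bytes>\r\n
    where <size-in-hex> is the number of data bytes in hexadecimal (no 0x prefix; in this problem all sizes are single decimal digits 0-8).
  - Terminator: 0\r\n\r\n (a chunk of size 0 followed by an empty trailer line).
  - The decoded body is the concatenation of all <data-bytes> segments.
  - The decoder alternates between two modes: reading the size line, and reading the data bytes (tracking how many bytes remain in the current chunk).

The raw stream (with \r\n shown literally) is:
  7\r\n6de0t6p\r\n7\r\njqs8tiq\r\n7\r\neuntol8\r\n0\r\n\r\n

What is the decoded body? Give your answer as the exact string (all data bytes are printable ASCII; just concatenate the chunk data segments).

Chunk 1: stream[0..1]='7' size=0x7=7, data at stream[3..10]='6de0t6p' -> body[0..7], body so far='6de0t6p'
Chunk 2: stream[12..13]='7' size=0x7=7, data at stream[15..22]='jqs8tiq' -> body[7..14], body so far='6de0t6pjqs8tiq'
Chunk 3: stream[24..25]='7' size=0x7=7, data at stream[27..34]='euntol8' -> body[14..21], body so far='6de0t6pjqs8tiqeuntol8'
Chunk 4: stream[36..37]='0' size=0 (terminator). Final body='6de0t6pjqs8tiqeuntol8' (21 bytes)

Answer: 6de0t6pjqs8tiqeuntol8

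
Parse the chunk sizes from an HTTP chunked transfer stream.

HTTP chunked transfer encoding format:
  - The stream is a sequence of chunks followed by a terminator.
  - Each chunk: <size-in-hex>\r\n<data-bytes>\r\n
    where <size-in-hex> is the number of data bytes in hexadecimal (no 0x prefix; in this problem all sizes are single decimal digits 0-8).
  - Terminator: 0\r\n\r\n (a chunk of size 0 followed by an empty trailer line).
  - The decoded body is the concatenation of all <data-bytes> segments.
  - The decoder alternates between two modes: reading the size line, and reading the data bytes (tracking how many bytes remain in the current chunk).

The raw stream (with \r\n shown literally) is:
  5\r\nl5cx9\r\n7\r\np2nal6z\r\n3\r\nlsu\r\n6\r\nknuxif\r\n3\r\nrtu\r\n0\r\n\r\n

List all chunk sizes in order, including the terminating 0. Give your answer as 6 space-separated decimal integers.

Chunk 1: stream[0..1]='5' size=0x5=5, data at stream[3..8]='l5cx9' -> body[0..5], body so far='l5cx9'
Chunk 2: stream[10..11]='7' size=0x7=7, data at stream[13..20]='p2nal6z' -> body[5..12], body so far='l5cx9p2nal6z'
Chunk 3: stream[22..23]='3' size=0x3=3, data at stream[25..28]='lsu' -> body[12..15], body so far='l5cx9p2nal6zlsu'
Chunk 4: stream[30..31]='6' size=0x6=6, data at stream[33..39]='knuxif' -> body[15..21], body so far='l5cx9p2nal6zlsuknuxif'
Chunk 5: stream[41..42]='3' size=0x3=3, data at stream[44..47]='rtu' -> body[21..24], body so far='l5cx9p2nal6zlsuknuxifrtu'
Chunk 6: stream[49..50]='0' size=0 (terminator). Final body='l5cx9p2nal6zlsuknuxifrtu' (24 bytes)

Answer: 5 7 3 6 3 0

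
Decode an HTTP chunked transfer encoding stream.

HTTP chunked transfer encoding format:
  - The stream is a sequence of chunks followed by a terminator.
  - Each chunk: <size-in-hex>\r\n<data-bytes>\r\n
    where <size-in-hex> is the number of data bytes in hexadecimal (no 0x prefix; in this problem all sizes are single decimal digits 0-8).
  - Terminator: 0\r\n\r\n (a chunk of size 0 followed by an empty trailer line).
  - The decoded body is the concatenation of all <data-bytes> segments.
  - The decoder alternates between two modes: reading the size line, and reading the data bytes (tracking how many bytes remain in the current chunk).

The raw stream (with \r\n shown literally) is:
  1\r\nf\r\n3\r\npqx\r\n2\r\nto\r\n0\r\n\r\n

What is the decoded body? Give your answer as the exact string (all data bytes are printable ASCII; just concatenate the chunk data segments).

Answer: fpqxto

Derivation:
Chunk 1: stream[0..1]='1' size=0x1=1, data at stream[3..4]='f' -> body[0..1], body so far='f'
Chunk 2: stream[6..7]='3' size=0x3=3, data at stream[9..12]='pqx' -> body[1..4], body so far='fpqx'
Chunk 3: stream[14..15]='2' size=0x2=2, data at stream[17..19]='to' -> body[4..6], body so far='fpqxto'
Chunk 4: stream[21..22]='0' size=0 (terminator). Final body='fpqxto' (6 bytes)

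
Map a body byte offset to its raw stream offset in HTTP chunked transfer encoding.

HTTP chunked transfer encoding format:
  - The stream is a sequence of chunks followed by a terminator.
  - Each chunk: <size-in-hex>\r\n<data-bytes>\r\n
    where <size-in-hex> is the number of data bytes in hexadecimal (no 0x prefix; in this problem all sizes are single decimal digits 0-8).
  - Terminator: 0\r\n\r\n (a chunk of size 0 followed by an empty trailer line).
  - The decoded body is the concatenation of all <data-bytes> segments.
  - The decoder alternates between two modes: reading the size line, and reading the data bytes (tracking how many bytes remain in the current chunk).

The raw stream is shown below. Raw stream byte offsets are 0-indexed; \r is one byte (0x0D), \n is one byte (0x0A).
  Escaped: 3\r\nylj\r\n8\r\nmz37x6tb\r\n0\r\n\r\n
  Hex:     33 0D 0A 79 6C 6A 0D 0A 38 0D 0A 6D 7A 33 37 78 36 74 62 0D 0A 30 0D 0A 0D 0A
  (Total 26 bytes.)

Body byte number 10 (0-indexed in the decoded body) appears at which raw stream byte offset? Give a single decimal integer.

Answer: 18

Derivation:
Chunk 1: stream[0..1]='3' size=0x3=3, data at stream[3..6]='ylj' -> body[0..3], body so far='ylj'
Chunk 2: stream[8..9]='8' size=0x8=8, data at stream[11..19]='mz37x6tb' -> body[3..11], body so far='yljmz37x6tb'
Chunk 3: stream[21..22]='0' size=0 (terminator). Final body='yljmz37x6tb' (11 bytes)
Body byte 10 at stream offset 18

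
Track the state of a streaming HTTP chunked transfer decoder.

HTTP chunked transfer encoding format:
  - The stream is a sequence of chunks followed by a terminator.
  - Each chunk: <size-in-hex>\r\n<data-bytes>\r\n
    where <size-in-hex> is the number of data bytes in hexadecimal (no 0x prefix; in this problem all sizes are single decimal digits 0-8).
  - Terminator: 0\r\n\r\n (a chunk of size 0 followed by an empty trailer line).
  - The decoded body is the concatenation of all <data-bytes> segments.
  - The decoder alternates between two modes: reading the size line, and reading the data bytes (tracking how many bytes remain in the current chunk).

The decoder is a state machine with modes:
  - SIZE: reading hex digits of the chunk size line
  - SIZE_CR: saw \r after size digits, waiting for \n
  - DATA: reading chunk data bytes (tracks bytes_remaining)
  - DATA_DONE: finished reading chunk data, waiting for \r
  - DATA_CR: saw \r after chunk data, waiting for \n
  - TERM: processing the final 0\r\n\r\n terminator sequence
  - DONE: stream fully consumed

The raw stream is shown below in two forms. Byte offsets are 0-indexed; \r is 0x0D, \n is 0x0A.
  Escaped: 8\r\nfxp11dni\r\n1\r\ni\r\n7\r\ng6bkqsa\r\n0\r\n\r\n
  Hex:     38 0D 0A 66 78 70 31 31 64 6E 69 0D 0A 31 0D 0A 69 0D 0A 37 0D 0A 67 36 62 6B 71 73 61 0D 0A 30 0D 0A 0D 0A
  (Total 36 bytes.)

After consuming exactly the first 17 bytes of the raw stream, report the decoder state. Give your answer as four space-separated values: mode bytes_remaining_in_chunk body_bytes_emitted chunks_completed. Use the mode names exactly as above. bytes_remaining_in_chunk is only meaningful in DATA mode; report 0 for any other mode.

Answer: DATA_DONE 0 9 1

Derivation:
Byte 0 = '8': mode=SIZE remaining=0 emitted=0 chunks_done=0
Byte 1 = 0x0D: mode=SIZE_CR remaining=0 emitted=0 chunks_done=0
Byte 2 = 0x0A: mode=DATA remaining=8 emitted=0 chunks_done=0
Byte 3 = 'f': mode=DATA remaining=7 emitted=1 chunks_done=0
Byte 4 = 'x': mode=DATA remaining=6 emitted=2 chunks_done=0
Byte 5 = 'p': mode=DATA remaining=5 emitted=3 chunks_done=0
Byte 6 = '1': mode=DATA remaining=4 emitted=4 chunks_done=0
Byte 7 = '1': mode=DATA remaining=3 emitted=5 chunks_done=0
Byte 8 = 'd': mode=DATA remaining=2 emitted=6 chunks_done=0
Byte 9 = 'n': mode=DATA remaining=1 emitted=7 chunks_done=0
Byte 10 = 'i': mode=DATA_DONE remaining=0 emitted=8 chunks_done=0
Byte 11 = 0x0D: mode=DATA_CR remaining=0 emitted=8 chunks_done=0
Byte 12 = 0x0A: mode=SIZE remaining=0 emitted=8 chunks_done=1
Byte 13 = '1': mode=SIZE remaining=0 emitted=8 chunks_done=1
Byte 14 = 0x0D: mode=SIZE_CR remaining=0 emitted=8 chunks_done=1
Byte 15 = 0x0A: mode=DATA remaining=1 emitted=8 chunks_done=1
Byte 16 = 'i': mode=DATA_DONE remaining=0 emitted=9 chunks_done=1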